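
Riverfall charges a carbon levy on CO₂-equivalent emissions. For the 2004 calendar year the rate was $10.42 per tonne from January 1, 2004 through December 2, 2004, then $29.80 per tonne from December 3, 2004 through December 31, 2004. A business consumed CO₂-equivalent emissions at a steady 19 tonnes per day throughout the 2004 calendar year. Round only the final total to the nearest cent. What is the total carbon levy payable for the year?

January 1 – December 2, 2004: 337 days × 19 tonnes/day = 6,403 tonnes at $10.42/tonne → $66,719.26
December 3 – December 31, 2004: 29 days × 19 tonnes/day = 551 tonnes at $29.80/tonne → $16,419.80

$83,139.06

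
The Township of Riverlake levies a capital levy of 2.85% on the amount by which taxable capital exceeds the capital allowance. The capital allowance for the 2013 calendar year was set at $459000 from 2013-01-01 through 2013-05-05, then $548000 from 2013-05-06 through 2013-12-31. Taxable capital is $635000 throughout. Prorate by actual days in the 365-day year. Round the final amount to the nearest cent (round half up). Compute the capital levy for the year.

2013-01-01 to 2013-05-05: 125 days, exemption $459000 → ($635000 − $459000) × 2.85% × 125/365 = $1717.8082
2013-05-06 to 2013-12-31: 240 days, exemption $548000 → ($635000 − $548000) × 2.85% × 240/365 = $1630.3562
Total = $3348.1644

$3348.16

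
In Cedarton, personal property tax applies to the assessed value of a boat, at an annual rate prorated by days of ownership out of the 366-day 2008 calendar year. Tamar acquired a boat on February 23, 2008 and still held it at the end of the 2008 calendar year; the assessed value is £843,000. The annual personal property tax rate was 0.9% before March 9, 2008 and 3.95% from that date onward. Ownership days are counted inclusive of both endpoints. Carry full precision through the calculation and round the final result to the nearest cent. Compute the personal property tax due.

February 23 – March 8, 2008: 15 days at 0.9% → £843,000 × 0.9% × 15/366 = £310.9426
March 9 – December 31, 2008: 298 days at 3.95% → £843,000 × 3.95% × 298/366 = £27,111.8934
Total = £27,422.8361

£27,422.84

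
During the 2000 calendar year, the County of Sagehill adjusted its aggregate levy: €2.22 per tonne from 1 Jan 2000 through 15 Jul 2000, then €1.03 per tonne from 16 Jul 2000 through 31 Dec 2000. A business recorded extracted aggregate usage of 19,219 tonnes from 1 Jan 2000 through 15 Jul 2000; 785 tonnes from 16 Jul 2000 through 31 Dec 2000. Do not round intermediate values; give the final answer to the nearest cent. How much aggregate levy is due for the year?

€43,474.73

1 Jan – 15 Jul 2000: 19,219 tonnes at €2.22/tonne → €42,666.18
16 Jul – 31 Dec 2000: 785 tonnes at €1.03/tonne → €808.55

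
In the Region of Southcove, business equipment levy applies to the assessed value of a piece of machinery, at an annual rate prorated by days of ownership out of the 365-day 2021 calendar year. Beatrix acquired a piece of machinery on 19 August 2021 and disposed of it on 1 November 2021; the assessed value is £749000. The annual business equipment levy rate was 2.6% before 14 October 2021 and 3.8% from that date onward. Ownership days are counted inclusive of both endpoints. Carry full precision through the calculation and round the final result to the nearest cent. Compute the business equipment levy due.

£4469.38

19 August – 13 October 2021: 56 days at 2.6% → £749000 × 2.6% × 56/365 = £2987.7918
14 October – 1 November 2021: 19 days at 3.8% → £749000 × 3.8% × 19/365 = £1481.5836
Total = £4469.3753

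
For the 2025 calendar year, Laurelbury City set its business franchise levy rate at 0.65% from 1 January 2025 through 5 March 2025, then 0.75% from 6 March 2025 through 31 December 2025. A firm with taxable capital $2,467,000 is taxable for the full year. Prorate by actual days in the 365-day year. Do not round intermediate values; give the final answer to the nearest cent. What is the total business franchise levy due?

$18,069.93

1 January – 5 March 2025: 64 days at 0.65% → $2,467,000 × 0.65% × 64/365 = $2,811.7041
6 March – 31 December 2025: 301 days at 0.75% → $2,467,000 × 0.75% × 301/365 = $15,258.2260
Total = $18,069.9301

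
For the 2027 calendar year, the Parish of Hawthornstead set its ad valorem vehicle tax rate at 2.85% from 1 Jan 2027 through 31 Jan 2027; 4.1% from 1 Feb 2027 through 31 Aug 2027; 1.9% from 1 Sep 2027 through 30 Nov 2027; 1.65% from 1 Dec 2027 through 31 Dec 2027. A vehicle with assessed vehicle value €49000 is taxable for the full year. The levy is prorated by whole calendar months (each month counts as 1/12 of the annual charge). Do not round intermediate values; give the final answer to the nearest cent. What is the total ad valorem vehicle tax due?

1 Jan – 31 Jan 2027: 1 month at 2.85% → €49000 × 2.85% × 1/12 = €116.3750
1 Feb – 31 Aug 2027: 7 months at 4.1% → €49000 × 4.1% × 7/12 = €1171.9167
1 Sep – 30 Nov 2027: 3 months at 1.9% → €49000 × 1.9% × 3/12 = €232.7500
1 Dec – 31 Dec 2027: 1 month at 1.65% → €49000 × 1.65% × 1/12 = €67.3750
Total = €1588.4167

€1588.42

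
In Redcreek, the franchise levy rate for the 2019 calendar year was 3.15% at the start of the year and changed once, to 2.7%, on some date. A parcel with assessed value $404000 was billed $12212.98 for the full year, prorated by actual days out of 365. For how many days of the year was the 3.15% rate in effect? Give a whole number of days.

262 days

Let d = days at the first rate; then 365 − d days at the second rate.
$404000 × [3.15%·d + 2.7%·(365−d)] / 365 = $12212.98
Solving gives d = 262, so the new rate took effect on 20 Sep 2019.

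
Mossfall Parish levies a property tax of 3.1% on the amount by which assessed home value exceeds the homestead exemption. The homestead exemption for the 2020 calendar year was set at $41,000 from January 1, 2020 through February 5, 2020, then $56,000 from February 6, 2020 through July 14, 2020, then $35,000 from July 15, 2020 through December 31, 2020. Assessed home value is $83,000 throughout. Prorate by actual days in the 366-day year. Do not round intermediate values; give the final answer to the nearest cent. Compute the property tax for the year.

$1,185.11

January 1 – February 5, 2020: 36 days, exemption $41,000 → ($83,000 − $41,000) × 3.1% × 36/366 = $128.0656
February 6 – July 14, 2020: 160 days, exemption $56,000 → ($83,000 − $56,000) × 3.1% × 160/366 = $365.9016
July 15 – December 31, 2020: 170 days, exemption $35,000 → ($83,000 − $35,000) × 3.1% × 170/366 = $691.1475
Total = $1,185.1148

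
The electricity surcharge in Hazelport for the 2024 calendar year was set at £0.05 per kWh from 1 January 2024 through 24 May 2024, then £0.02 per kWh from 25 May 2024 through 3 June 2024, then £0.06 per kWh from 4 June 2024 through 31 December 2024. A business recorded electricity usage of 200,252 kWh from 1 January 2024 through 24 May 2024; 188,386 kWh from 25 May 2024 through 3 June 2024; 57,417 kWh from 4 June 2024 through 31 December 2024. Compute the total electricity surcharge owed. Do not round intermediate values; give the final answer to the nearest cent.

£17225.34

1 January – 24 May 2024: 200,252 kWh at £0.05/kWh → £10012.60
25 May – 3 June 2024: 188,386 kWh at £0.02/kWh → £3767.72
4 June – 31 December 2024: 57,417 kWh at £0.06/kWh → £3445.02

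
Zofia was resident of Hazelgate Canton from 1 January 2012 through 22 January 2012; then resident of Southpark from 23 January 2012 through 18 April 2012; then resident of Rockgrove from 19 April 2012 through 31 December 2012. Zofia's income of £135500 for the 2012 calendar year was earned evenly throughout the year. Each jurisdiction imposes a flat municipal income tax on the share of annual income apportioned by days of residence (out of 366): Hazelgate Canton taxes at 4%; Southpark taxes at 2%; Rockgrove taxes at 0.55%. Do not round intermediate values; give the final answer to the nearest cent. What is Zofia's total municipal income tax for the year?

£1493.28

Hazelgate Canton, 1 January – 22 January 2012: 22 days → £135500 × 4% × 22/366 = £325.7923
Southpark, 23 January – 18 April 2012: 87 days → £135500 × 2% × 87/366 = £644.1803
Rockgrove, 19 April – 31 December 2012: 257 days → £135500 × 0.55% × 257/366 = £523.3040
Total = £1493.2766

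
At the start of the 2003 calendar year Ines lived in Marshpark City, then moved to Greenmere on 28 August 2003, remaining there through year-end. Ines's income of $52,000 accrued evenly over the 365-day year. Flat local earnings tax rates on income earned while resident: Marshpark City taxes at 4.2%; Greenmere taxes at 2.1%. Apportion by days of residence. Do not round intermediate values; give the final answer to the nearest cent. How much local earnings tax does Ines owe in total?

Marshpark City, 1 January – 27 August 2003: 239 days → $52,000 × 4.2% × 239/365 = $1,430.0712
Greenmere, 28 August – 31 December 2003: 126 days → $52,000 × 2.1% × 126/365 = $376.9644
Total = $1,807.0356

$1,807.04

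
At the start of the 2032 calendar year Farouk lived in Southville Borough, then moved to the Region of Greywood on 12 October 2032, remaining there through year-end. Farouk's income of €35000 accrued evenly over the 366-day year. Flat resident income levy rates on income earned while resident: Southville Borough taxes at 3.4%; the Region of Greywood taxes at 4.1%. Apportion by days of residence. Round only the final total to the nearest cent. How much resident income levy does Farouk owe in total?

€1244.22

Southville Borough, 1 January – 11 October 2032: 285 days → €35000 × 3.4% × 285/366 = €926.6393
The Region of Greywood, 12 October – 31 December 2032: 81 days → €35000 × 4.1% × 81/366 = €317.5820
Total = €1244.2213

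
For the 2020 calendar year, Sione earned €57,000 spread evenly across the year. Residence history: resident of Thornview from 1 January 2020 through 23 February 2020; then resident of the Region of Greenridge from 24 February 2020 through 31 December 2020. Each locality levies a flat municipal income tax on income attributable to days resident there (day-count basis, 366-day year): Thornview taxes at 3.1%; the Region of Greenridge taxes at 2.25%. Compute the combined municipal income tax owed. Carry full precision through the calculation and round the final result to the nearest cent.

€1,353.98

Thornview, 1 January – 23 February 2020: 54 days → €57,000 × 3.1% × 54/366 = €260.7049
The Region of Greenridge, 24 February – 31 December 2020: 312 days → €57,000 × 2.25% × 312/366 = €1,093.2787
Total = €1,353.9836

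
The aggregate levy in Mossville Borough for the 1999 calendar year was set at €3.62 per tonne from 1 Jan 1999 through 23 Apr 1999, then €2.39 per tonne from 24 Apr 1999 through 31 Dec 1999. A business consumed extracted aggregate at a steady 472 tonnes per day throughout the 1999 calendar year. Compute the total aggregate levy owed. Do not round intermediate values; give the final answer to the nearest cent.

1 Jan – 23 Apr 1999: 113 days × 472 tonnes/day = 53,336 tonnes at €3.62/tonne → €193,076.32
24 Apr – 31 Dec 1999: 252 days × 472 tonnes/day = 118,944 tonnes at €2.39/tonne → €284,276.16

€477,352.48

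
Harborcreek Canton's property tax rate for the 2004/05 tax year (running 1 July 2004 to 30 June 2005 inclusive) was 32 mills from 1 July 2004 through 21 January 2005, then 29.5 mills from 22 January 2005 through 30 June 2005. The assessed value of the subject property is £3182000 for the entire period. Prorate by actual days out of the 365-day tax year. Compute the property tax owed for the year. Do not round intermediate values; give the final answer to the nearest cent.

£98336.88

1 July 2004 – 21 January 2005: 205 days at 32 mills → £3182000 × 3.2% × 205/365 = £57188.8219
22 January – 30 June 2005: 160 days at 29.5 mills → £3182000 × 2.95% × 160/365 = £41148.0548
Total = £98336.8767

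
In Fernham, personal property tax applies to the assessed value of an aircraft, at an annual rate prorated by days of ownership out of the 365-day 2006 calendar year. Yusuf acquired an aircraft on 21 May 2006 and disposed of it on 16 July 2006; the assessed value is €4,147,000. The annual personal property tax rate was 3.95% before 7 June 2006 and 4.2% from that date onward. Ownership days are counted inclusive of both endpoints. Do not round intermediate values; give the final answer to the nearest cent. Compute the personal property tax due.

€26,716.91

21 May – 6 June 2006: 17 days at 3.95% → €4,147,000 × 3.95% × 17/365 = €7,629.3438
7 June – 16 July 2006: 40 days at 4.2% → €4,147,000 × 4.2% × 40/365 = €19,087.5616
Total = €26,716.9055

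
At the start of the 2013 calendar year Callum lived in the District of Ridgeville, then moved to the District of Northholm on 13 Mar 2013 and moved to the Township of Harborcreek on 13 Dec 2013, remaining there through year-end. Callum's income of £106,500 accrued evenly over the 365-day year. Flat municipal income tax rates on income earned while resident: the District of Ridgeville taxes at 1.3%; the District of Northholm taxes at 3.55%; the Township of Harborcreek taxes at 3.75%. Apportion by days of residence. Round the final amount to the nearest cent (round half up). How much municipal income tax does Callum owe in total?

The District of Ridgeville, 1 Jan – 12 Mar 2013: 71 days → £106,500 × 1.3% × 71/365 = £269.3137
The District of Northholm, 13 Mar – 12 Dec 2013: 275 days → £106,500 × 3.55% × 275/365 = £2,848.5103
The Township of Harborcreek, 13 Dec – 31 Dec 2013: 19 days → £106,500 × 3.75% × 19/365 = £207.8938
Total = £3,325.7178

£3,325.72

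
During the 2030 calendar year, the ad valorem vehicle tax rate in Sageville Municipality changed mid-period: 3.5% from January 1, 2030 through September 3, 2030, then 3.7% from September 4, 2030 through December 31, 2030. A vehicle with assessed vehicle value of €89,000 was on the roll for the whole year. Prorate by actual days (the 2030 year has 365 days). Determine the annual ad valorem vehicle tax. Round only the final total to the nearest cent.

January 1 – September 3, 2030: 246 days at 3.5% → €89,000 × 3.5% × 246/365 = €2,099.4247
September 4 – December 31, 2030: 119 days at 3.7% → €89,000 × 3.7% × 119/365 = €1,073.6082
Total = €3,173.0329

€3,173.03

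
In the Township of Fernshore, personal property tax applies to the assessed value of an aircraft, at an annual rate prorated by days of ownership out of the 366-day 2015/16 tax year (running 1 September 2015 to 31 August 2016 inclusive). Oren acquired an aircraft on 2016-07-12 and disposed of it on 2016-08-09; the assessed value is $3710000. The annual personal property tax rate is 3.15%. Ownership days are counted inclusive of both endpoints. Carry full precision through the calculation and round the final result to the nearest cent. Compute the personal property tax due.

$9259.80

Days held (2016-07-12 to 2016-08-09): 29 out of 366
Tax = $3710000 × 3.15% × 29/366 = $9259.7951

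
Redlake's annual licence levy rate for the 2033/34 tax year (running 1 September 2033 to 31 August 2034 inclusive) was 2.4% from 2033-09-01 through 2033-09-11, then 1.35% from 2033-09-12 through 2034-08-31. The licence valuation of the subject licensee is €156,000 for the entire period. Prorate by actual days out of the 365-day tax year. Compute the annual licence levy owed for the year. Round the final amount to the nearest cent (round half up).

2033-09-01 to 2033-09-11: 11 days at 2.4% → €156,000 × 2.4% × 11/365 = €112.8329
2033-09-12 to 2034-08-31: 354 days at 1.35% → €156,000 × 1.35% × 354/365 = €2,042.5315
Total = €2,155.3644

€2,155.36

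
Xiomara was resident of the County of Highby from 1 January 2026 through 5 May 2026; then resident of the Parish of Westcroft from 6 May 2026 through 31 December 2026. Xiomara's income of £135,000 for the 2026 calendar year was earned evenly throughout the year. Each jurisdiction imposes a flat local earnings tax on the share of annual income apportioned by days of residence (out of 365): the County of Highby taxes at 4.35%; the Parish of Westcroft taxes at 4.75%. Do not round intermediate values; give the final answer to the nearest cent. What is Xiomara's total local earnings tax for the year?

£6,227.57

The County of Highby, 1 January – 5 May 2026: 125 days → £135,000 × 4.35% × 125/365 = £2,011.1301
The Parish of Westcroft, 6 May – 31 December 2026: 240 days → £135,000 × 4.75% × 240/365 = £4,216.4384
Total = £6,227.5685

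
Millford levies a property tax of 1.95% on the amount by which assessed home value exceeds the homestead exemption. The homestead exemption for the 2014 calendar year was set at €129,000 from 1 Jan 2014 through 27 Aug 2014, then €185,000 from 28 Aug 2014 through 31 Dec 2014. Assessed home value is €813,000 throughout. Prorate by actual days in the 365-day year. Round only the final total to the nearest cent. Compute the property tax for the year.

€12,961.04

1 Jan – 27 Aug 2014: 239 days, exemption €129,000 → (€813,000 − €129,000) × 1.95% × 239/365 = €8,733.6493
28 Aug – 31 Dec 2014: 126 days, exemption €185,000 → (€813,000 − €185,000) × 1.95% × 126/365 = €4,227.3863
Total = €12,961.0356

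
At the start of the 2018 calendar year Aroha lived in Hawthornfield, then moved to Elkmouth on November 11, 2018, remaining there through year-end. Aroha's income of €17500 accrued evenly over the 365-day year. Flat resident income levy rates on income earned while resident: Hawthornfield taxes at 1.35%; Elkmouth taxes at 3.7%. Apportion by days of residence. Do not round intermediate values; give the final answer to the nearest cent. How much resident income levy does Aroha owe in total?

€293.71

Hawthornfield, January 1 – November 10, 2018: 314 days → €17500 × 1.35% × 314/365 = €203.2397
Elkmouth, November 11 – December 31, 2018: 51 days → €17500 × 3.7% × 51/365 = €90.4726
Total = €293.7123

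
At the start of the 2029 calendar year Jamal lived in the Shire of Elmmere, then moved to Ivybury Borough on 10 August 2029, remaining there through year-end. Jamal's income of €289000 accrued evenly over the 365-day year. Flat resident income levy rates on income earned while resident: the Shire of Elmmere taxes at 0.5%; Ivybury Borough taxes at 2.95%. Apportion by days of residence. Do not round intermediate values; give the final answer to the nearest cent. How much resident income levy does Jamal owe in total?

€4238.40

The Shire of Elmmere, 1 January – 9 August 2029: 221 days → €289000 × 0.5% × 221/365 = €874.9178
Ivybury Borough, 10 August – 31 December 2029: 144 days → €289000 × 2.95% × 144/365 = €3363.4849
Total = €4238.4027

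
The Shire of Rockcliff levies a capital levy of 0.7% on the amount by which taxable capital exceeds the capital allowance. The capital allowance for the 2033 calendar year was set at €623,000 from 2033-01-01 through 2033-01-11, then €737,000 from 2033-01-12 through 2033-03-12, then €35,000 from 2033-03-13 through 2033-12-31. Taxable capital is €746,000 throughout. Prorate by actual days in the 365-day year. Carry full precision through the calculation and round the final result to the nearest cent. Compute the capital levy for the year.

€4,045.18

2033-01-01 to 2033-01-11: 11 days, exemption €623,000 → (€746,000 − €623,000) × 0.7% × 11/365 = €25.9479
2033-01-12 to 2033-03-12: 60 days, exemption €737,000 → (€746,000 − €737,000) × 0.7% × 60/365 = €10.3562
2033-03-13 to 2033-12-31: 294 days, exemption €35,000 → (€746,000 − €35,000) × 0.7% × 294/365 = €4,008.8712
Total = €4,045.1753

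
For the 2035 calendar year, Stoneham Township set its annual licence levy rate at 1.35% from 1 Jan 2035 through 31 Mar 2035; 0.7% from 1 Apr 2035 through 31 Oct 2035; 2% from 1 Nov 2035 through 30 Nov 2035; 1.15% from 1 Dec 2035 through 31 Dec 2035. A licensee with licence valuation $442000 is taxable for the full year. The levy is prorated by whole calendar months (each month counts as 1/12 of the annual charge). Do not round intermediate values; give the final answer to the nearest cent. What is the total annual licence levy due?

$4456.83

1 Jan – 31 Mar 2035: 3 months at 1.35% → $442000 × 1.35% × 3/12 = $1491.7500
1 Apr – 31 Oct 2035: 7 months at 0.7% → $442000 × 0.7% × 7/12 = $1804.8333
1 Nov – 30 Nov 2035: 1 month at 2% → $442000 × 2% × 1/12 = $736.6667
1 Dec – 31 Dec 2035: 1 month at 1.15% → $442000 × 1.15% × 1/12 = $423.5833
Total = $4456.8333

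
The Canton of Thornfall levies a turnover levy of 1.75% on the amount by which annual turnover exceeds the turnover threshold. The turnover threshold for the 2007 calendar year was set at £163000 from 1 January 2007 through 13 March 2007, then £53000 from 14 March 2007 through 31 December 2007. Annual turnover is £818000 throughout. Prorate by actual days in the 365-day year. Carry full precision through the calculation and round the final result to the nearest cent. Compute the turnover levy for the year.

£13007.77

1 January – 13 March 2007: 72 days, exemption £163000 → (£818000 − £163000) × 1.75% × 72/365 = £2261.0959
14 March – 31 December 2007: 293 days, exemption £53000 → (£818000 − £53000) × 1.75% × 293/365 = £10746.6781
Total = £13007.7740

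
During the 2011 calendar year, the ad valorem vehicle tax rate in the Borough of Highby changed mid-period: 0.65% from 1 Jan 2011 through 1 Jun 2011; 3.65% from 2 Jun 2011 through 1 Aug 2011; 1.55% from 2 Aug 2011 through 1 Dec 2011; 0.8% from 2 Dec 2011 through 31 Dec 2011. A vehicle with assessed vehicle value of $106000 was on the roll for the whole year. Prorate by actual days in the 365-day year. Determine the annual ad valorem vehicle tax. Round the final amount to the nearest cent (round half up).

1 Jan – 1 Jun 2011: 152 days at 0.65% → $106000 × 0.65% × 152/365 = $286.9260
2 Jun – 1 Aug 2011: 61 days at 3.65% → $106000 × 3.65% × 61/365 = $646.6000
2 Aug – 1 Dec 2011: 122 days at 1.55% → $106000 × 1.55% × 122/365 = $549.1671
2 Dec – 31 Dec 2011: 30 days at 0.8% → $106000 × 0.8% × 30/365 = $69.6986
Total = $1552.3918

$1552.39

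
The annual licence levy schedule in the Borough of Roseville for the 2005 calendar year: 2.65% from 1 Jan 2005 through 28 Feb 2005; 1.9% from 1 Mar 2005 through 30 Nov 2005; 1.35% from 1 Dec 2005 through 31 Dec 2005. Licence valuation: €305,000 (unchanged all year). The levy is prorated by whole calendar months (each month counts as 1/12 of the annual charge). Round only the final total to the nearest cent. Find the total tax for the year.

€6,036.46

1 Jan – 28 Feb 2005: 2 months at 2.65% → €305,000 × 2.65% × 2/12 = €1,347.0833
1 Mar – 30 Nov 2005: 9 months at 1.9% → €305,000 × 1.9% × 9/12 = €4,346.2500
1 Dec – 31 Dec 2005: 1 month at 1.35% → €305,000 × 1.35% × 1/12 = €343.1250
Total = €6,036.4583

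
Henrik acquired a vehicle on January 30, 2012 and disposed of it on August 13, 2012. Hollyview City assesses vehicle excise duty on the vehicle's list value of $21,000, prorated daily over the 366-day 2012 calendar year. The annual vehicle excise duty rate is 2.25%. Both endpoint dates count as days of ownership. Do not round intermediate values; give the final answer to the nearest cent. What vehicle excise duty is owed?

Days held (January 30 – August 13, 2012): 197 out of 366
Tax = $21,000 × 2.25% × 197/366 = $254.3238

$254.32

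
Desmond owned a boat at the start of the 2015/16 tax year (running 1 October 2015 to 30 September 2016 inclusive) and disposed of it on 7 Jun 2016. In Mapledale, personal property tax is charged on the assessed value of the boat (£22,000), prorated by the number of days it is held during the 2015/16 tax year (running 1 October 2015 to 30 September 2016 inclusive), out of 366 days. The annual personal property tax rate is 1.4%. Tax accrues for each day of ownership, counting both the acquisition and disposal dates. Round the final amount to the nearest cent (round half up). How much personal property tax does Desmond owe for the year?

Days held (1 Oct 2015 – 7 Jun 2016): 251 out of 366
Tax = £22,000 × 1.4% × 251/366 = £211.2240

£211.22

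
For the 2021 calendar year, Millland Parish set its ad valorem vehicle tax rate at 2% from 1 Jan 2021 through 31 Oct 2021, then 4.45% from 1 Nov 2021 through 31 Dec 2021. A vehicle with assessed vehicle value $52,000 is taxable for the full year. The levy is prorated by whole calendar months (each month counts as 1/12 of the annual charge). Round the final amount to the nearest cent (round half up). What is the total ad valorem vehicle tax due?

$1,252.33

1 Jan – 31 Oct 2021: 10 months at 2% → $52,000 × 2% × 10/12 = $866.6667
1 Nov – 31 Dec 2021: 2 months at 4.45% → $52,000 × 4.45% × 2/12 = $385.6667
Total = $1,252.3333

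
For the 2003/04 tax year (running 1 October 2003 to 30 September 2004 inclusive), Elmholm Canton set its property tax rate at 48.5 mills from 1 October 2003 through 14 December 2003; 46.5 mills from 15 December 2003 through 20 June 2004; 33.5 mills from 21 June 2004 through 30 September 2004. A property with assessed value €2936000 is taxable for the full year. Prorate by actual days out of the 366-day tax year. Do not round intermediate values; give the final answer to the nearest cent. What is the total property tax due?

€127090.30

1 October – 14 December 2003: 75 days at 48.5 mills → €2936000 × 4.85% × 75/366 = €29179.5082
15 December 2003 – 20 June 2004: 189 days at 46.5 mills → €2936000 × 4.65% × 189/366 = €70500.0984
21 June – 30 September 2004: 102 days at 33.5 mills → €2936000 × 3.35% × 102/366 = €27410.6885
Total = €127090.2951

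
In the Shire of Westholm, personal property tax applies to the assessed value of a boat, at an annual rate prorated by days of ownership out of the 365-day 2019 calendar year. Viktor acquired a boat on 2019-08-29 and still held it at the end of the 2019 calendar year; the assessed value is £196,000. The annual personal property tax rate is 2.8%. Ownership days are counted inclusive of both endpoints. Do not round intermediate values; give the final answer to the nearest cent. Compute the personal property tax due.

Days held (2019-08-29 to 2019-12-31): 125 out of 365
Tax = £196,000 × 2.8% × 125/365 = £1,879.4521

£1,879.45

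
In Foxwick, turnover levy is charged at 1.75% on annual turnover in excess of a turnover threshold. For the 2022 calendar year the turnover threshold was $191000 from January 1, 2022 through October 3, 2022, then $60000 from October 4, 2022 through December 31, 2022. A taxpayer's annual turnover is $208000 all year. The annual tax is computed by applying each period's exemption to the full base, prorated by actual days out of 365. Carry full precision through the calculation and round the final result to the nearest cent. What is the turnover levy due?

January 1 – October 3, 2022: 276 days, exemption $191000 → ($208000 − $191000) × 1.75% × 276/365 = $224.9589
October 4 – December 31, 2022: 89 days, exemption $60000 → ($208000 − $60000) × 1.75% × 89/365 = $631.5342
Total = $856.4932

$856.49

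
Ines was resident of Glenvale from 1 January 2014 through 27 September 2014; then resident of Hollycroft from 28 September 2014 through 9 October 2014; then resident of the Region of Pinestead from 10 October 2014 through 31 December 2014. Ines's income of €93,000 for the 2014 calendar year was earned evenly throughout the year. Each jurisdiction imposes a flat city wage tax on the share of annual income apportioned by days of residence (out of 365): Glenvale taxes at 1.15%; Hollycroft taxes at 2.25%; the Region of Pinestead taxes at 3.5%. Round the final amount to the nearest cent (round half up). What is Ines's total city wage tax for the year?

€1,600.11

Glenvale, 1 January – 27 September 2014: 270 days → €93,000 × 1.15% × 270/365 = €791.1370
Hollycroft, 28 September – 9 October 2014: 12 days → €93,000 × 2.25% × 12/365 = €68.7945
The Region of Pinestead, 10 October – 31 December 2014: 83 days → €93,000 × 3.5% × 83/365 = €740.1781
Total = €1,600.1096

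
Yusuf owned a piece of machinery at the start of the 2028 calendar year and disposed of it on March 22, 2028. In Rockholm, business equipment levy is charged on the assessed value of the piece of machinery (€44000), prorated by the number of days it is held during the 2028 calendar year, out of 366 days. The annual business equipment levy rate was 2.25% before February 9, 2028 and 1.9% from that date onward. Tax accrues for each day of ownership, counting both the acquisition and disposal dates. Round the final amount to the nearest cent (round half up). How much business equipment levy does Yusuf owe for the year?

€203.71

January 1 – February 8, 2028: 39 days at 2.25% → €44000 × 2.25% × 39/366 = €105.4918
February 9 – March 22, 2028: 43 days at 1.9% → €44000 × 1.9% × 43/366 = €98.2186
Total = €203.7104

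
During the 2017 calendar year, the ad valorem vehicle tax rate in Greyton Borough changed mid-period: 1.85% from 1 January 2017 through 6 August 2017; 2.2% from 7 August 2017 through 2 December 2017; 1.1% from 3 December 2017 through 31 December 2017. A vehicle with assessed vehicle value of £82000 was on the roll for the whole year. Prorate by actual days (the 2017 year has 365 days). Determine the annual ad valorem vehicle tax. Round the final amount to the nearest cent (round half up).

1 January – 6 August 2017: 218 days at 1.85% → £82000 × 1.85% × 218/365 = £906.0438
7 August – 2 December 2017: 118 days at 2.2% → £82000 × 2.2% × 118/365 = £583.2110
3 December – 31 December 2017: 29 days at 1.1% → £82000 × 1.1% × 29/365 = £71.6658
Total = £1560.9205

£1560.92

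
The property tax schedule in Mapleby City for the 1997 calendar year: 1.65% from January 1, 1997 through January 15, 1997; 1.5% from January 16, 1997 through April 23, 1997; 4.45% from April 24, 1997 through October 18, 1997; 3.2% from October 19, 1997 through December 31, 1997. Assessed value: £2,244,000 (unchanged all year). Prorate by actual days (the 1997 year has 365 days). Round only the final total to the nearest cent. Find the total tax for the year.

£73,815.30

January 1 – January 15, 1997: 15 days at 1.65% → £2,244,000 × 1.65% × 15/365 = £1,521.6164
January 16 – April 23, 1997: 98 days at 1.5% → £2,244,000 × 1.5% × 98/365 = £9,037.4795
April 24 – October 18, 1997: 178 days at 4.45% → £2,244,000 × 4.45% × 178/365 = £48,697.8740
October 19 – December 31, 1997: 74 days at 3.2% → £2,244,000 × 3.2% × 74/365 = £14,558.3342
Total = £73,815.3041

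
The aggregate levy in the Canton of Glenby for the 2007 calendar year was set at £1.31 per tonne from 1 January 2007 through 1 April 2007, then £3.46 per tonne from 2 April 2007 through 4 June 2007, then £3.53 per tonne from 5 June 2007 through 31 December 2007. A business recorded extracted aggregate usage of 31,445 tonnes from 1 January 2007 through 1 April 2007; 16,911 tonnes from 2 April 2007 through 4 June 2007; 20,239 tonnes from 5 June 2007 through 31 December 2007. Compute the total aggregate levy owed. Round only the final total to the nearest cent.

1 January – 1 April 2007: 31,445 tonnes at £1.31/tonne → £41,192.95
2 April – 4 June 2007: 16,911 tonnes at £3.46/tonne → £58,512.06
5 June – 31 December 2007: 20,239 tonnes at £3.53/tonne → £71,443.67

£171,148.68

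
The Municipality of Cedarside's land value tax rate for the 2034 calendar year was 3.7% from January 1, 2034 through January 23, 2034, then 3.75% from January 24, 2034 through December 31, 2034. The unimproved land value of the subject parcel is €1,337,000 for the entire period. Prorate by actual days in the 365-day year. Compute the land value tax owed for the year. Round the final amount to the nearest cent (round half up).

January 1 – January 23, 2034: 23 days at 3.7% → €1,337,000 × 3.7% × 23/365 = €3,117.2247
January 24 – December 31, 2034: 342 days at 3.75% → €1,337,000 × 3.75% × 342/365 = €46,978.1507
Total = €50,095.3753

€50,095.38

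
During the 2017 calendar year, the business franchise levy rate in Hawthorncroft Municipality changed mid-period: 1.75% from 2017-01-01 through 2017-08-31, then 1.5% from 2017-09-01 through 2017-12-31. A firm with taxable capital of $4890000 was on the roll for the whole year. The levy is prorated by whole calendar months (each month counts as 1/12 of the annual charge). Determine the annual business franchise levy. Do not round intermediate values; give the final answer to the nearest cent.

2017-01-01 to 2017-08-31: 8 months at 1.75% → $4890000 × 1.75% × 8/12 = $57050.0000
2017-09-01 to 2017-12-31: 4 months at 1.5% → $4890000 × 1.5% × 4/12 = $24450.0000
Total = $81500.0000

$81500.00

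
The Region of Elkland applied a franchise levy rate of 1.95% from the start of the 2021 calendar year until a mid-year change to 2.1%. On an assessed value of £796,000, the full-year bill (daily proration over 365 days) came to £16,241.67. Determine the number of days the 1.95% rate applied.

145 days

Let d = days at the first rate; then 365 − d days at the second rate.
£796,000 × [1.95%·d + 2.1%·(365−d)] / 365 = £16,241.67
Solving gives d = 145, so the new rate took effect on 26 May 2021.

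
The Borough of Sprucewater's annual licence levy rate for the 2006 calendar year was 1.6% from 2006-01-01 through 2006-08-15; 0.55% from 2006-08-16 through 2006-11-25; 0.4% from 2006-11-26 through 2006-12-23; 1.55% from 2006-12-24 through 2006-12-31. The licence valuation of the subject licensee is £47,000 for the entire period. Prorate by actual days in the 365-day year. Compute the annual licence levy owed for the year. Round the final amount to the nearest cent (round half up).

£570.31

2006-01-01 to 2006-08-15: 227 days at 1.6% → £47,000 × 1.6% × 227/365 = £467.6822
2006-08-16 to 2006-11-25: 102 days at 0.55% → £47,000 × 0.55% × 102/365 = £72.2384
2006-11-26 to 2006-12-23: 28 days at 0.4% → £47,000 × 0.4% × 28/365 = £14.4219
2006-12-24 to 2006-12-31: 8 days at 1.55% → £47,000 × 1.55% × 8/365 = £15.9671
Total = £570.3096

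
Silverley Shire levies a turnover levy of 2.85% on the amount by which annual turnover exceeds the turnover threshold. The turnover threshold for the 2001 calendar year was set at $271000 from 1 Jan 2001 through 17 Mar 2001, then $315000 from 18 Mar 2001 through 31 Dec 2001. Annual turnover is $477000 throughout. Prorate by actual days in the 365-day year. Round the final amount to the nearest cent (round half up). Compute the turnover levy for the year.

1 Jan – 17 Mar 2001: 76 days, exemption $271000 → ($477000 − $271000) × 2.85% × 76/365 = $1222.4548
18 Mar – 31 Dec 2001: 289 days, exemption $315000 → ($477000 − $315000) × 2.85% × 289/365 = $3655.6521
Total = $4878.1068

$4878.11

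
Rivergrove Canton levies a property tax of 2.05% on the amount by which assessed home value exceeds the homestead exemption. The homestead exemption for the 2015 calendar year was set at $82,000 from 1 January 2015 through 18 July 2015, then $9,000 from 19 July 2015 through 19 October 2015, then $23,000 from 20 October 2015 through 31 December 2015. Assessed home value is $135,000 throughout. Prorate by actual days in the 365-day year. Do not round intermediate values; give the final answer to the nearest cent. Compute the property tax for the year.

$1,709.70

1 January – 18 July 2015: 199 days, exemption $82,000 → ($135,000 − $82,000) × 2.05% × 199/365 = $592.3658
19 July – 19 October 2015: 93 days, exemption $9,000 → ($135,000 − $9,000) × 2.05% × 93/365 = $658.1342
20 October – 31 December 2015: 73 days, exemption $23,000 → ($135,000 − $23,000) × 2.05% × 73/365 = $459.2000
Total = $1,709.7000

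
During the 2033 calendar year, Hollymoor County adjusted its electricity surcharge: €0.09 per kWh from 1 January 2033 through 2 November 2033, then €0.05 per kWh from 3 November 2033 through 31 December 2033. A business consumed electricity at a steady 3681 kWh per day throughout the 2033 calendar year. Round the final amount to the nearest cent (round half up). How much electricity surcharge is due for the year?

€112,233.69

1 January – 2 November 2033: 306 days × 3681 kWh/day = 1,126,386 kWh at €0.09/kWh → €101,374.74
3 November – 31 December 2033: 59 days × 3681 kWh/day = 217,179 kWh at €0.05/kWh → €10,858.95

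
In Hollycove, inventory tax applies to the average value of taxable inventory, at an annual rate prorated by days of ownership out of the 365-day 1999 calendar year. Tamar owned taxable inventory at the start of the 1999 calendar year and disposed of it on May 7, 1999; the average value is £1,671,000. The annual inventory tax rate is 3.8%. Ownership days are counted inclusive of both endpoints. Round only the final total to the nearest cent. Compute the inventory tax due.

£22,093.82

Days held (January 1 – May 7, 1999): 127 out of 365
Tax = £1,671,000 × 3.8% × 127/365 = £22,093.8247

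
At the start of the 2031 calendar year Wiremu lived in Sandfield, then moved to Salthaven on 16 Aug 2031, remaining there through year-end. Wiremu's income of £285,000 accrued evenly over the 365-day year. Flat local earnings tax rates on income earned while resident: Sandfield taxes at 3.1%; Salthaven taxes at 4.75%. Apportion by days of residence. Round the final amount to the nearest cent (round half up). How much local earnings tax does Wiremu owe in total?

Sandfield, 1 Jan – 15 Aug 2031: 227 days → £285,000 × 3.1% × 227/365 = £5,494.6438
Salthaven, 16 Aug – 31 Dec 2031: 138 days → £285,000 × 4.75% × 138/365 = £5,118.2877
Total = £10,612.9315

£10,612.93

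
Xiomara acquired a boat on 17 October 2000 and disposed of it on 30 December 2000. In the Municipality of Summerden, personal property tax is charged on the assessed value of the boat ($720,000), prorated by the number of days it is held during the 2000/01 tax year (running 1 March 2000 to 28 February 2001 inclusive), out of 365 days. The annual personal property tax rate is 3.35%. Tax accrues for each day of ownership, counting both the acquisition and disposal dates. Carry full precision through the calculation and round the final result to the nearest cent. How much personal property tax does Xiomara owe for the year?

Days held (17 October – 30 December 2000): 75 out of 365
Tax = $720,000 × 3.35% × 75/365 = $4,956.1644

$4,956.16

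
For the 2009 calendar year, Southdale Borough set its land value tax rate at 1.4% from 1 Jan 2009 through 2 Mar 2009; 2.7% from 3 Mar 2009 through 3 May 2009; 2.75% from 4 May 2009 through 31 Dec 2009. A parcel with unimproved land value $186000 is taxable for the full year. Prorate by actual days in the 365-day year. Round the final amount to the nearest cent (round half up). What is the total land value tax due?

$4679.56

1 Jan – 2 Mar 2009: 61 days at 1.4% → $186000 × 1.4% × 61/365 = $435.1890
3 Mar – 3 May 2009: 62 days at 2.7% → $186000 × 2.7% × 62/365 = $853.0521
4 May – 31 Dec 2009: 242 days at 2.75% → $186000 × 2.75% × 242/365 = $3391.3151
Total = $4679.5562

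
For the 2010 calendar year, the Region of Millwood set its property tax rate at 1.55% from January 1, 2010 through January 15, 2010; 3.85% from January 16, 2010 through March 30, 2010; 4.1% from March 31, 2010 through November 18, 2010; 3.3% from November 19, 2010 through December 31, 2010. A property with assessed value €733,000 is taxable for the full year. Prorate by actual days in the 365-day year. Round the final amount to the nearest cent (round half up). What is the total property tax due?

January 1 – January 15, 2010: 15 days at 1.55% → €733,000 × 1.55% × 15/365 = €466.9110
January 16 – March 30, 2010: 74 days at 3.85% → €733,000 × 3.85% × 74/365 = €5,721.4164
March 31 – November 18, 2010: 233 days at 4.1% → €733,000 × 4.1% × 233/365 = €19,184.5178
November 19 – December 31, 2010: 43 days at 3.3% → €733,000 × 3.3% × 43/365 = €2,849.6630
Total = €28,222.5082

€28,222.51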